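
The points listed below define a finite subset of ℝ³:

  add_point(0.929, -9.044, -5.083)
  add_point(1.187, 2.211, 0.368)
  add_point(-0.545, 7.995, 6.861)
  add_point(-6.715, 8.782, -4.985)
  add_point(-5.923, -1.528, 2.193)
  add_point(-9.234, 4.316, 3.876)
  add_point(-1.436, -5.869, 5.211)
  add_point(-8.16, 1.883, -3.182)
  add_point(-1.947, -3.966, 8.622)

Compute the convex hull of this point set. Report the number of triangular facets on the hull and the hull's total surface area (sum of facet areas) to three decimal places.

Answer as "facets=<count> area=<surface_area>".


9 of the 9 inputs are extreme points: [0, 1, 2, 3, 4, 5, 6, 7, 8].

Triangle areas on the boundary:
  f1: (p8, p0, p1) → 66.1878
  f2: (p3, p0, p1) → 69.2483
  f3: (p2, p8, p5) → 54.5775
  f4: (p2, p8, p1) → 46.3274
  f5: (p2, p3, p5) → 50.3102
  f6: (p2, p3, p1) → 50.6679
  f7: (p4, p8, p5) → 26.2176
  f8: (p6, p8, p0) → 4.8190
  f9: (p6, p4, p0) → 38.0941
  f10: (p6, p4, p8) → 13.6574
  f11: (p7, p3, p0) → 43.0824
  f12: (p7, p4, p0) → 42.1797
  f13: (p7, p3, p5) → 27.4094
  f14: (p7, p4, p5) → 21.4962
Σ area = 554.275

Check V−E+F: 9 − 21 + 14 = 2.

facets=14 area=554.275


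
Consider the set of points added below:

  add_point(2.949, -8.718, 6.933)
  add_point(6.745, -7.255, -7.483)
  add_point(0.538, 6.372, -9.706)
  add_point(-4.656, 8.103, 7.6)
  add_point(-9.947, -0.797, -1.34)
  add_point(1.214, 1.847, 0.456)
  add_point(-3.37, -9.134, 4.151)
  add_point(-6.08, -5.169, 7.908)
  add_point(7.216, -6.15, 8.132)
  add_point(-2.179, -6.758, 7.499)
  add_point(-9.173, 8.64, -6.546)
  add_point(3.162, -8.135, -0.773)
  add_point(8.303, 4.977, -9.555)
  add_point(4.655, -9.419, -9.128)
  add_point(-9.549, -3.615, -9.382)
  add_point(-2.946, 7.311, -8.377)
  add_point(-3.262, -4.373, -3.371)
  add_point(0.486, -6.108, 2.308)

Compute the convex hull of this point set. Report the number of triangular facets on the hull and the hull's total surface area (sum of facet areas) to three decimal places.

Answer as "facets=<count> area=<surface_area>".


facets=24 area=1281.217

Extreme-point indices: [0, 1, 2, 3, 4, 6, 7, 8, 9, 10, 12, 13, 14, 15] — 14 of 18 on the boundary.

Per-facet area ½‖(b−a)×(c−a)‖:
  f1: (p3, p8, p12) → 177.9886
  f2: (p1, p13, p12) → 16.9226
  f3: (p1, p8, p12) → 97.4917
  f4: (p1, p8, p13) → 22.5779
  f5: (p7, p3, p4) → 67.5542
  f6: (p7, p3, p8) → 88.9681
  f7: (p7, p14, p4) → 35.5014
  f8: (p2, p13, p12) → 58.4742
  f9: (p2, p14, p13) → 100.2647
  f10: (p0, p8, p13) → 40.8291
  f11: (p6, p14, p13) → 105.0102
  f12: (p6, p7, p14) → 47.9899
  f13: (p6, p0, p13) → 53.2325
  f14: (p10, p2, p14) → 63.7081
  f15: (p10, p3, p4) → 70.9278
  f16: (p10, p14, p4) → 45.4261
  f17: (p10, p3, p12) → 133.1603
  f18: (p9, p7, p8) → 9.2157
  f19: (p9, p0, p8) → 11.5949
  f20: (p9, p6, p7) → 9.0418
  f21: (p9, p6, p0) → 11.7937
  f22: (p15, p2, p12) → 5.6463
  f23: (p15, p10, p12) → 6.7708
  f24: (p15, p10, p2) → 1.1269
Σ area = 1281.217

Euler characteristic 14−36+24 = 2 ✓


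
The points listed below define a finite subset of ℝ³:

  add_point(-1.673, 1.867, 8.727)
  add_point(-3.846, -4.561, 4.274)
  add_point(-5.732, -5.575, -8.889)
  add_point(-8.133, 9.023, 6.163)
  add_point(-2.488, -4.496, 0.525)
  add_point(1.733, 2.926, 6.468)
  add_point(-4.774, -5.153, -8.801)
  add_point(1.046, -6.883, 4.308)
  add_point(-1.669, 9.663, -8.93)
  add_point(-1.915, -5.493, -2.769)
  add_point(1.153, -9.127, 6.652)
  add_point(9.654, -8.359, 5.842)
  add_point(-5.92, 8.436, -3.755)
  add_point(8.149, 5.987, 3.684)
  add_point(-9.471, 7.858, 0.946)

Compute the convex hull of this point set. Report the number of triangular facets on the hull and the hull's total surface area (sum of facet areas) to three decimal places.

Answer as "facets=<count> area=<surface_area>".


Extreme-point indices: [0, 1, 2, 3, 6, 8, 10, 11, 12, 13, 14] — 11 of 15 on the boundary.

Area of each hull facet:
  f1: (p2, p10, p11) → 71.2389
  f2: (p13, p8, p11) → 109.8340
  f3: (p12, p8, p14) → 1.8645
  f4: (p12, p2, p14) → 43.3737
  f5: (p12, p2, p8) → 50.5476
  f6: (p1, p2, p14) → 91.2113
  f7: (p1, p2, p10) → 44.3138
  f8: (p6, p8, p11) → 157.4633
  f9: (p6, p2, p11) → 8.4916
  f10: (p6, p2, p8) → 6.4804
  f11: (p0, p10, p11) → 48.7110
  f12: (p0, p13, p11) → 81.3876
  f13: (p0, p1, p10) → 28.8509
  f14: (p3, p0, p13) → 57.8311
  f15: (p3, p8, p14) → 29.1090
  f16: (p3, p13, p8) → 118.2387
  f17: (p3, p1, p14) → 38.3133
  f18: (p3, p0, p1) → 39.1567
Σ area = 1026.417

Check V−E+F: 11 − 27 + 18 = 2.

facets=18 area=1026.417


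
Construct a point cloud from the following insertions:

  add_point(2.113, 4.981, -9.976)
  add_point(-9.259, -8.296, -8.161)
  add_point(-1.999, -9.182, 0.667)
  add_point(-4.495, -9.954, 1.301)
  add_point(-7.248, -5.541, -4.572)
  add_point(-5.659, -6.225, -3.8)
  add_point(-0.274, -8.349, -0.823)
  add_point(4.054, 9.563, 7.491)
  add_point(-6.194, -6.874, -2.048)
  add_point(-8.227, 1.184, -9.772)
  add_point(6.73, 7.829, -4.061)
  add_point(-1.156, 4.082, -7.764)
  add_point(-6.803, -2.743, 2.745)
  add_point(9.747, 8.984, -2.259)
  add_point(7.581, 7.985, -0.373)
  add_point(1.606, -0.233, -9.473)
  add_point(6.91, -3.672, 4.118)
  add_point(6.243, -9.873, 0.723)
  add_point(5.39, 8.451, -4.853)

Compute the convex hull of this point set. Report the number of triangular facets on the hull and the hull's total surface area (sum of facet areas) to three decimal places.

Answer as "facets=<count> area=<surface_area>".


11 of the 19 inputs are extreme points: [0, 1, 3, 7, 9, 12, 13, 15, 16, 17, 18].

Triangle areas on the boundary:
  f1: (p17, p3, p1) → 52.9650
  f2: (p15, p17, p1) → 98.3565
  f3: (p15, p17, p13) → 104.7475
  f4: (p15, p9, p1) → 48.0241
  f5: (p16, p7, p13) → 73.5813
  f6: (p16, p17, p13) → 42.0850
  f7: (p16, p7, p3) → 87.9563
  f8: (p16, p17, p3) → 38.0746
  f9: (p18, p7, p13) → 28.8180
  f10: (p18, p9, p7) → 97.7485
  f11: (p12, p7, p3) → 55.5948
  f12: (p12, p9, p7) → 111.9280
  f13: (p12, p3, p1) → 41.0622
  f14: (p12, p9, p1) → 57.3554
  f15: (p0, p15, p9) → 26.1219
  f16: (p0, p18, p9) → 30.9556
  f17: (p0, p15, p13) → 28.6009
  f18: (p0, p18, p13) → 10.1136
Σ area = 1034.089

Euler characteristic 11−27+18 = 2 ✓

facets=18 area=1034.089


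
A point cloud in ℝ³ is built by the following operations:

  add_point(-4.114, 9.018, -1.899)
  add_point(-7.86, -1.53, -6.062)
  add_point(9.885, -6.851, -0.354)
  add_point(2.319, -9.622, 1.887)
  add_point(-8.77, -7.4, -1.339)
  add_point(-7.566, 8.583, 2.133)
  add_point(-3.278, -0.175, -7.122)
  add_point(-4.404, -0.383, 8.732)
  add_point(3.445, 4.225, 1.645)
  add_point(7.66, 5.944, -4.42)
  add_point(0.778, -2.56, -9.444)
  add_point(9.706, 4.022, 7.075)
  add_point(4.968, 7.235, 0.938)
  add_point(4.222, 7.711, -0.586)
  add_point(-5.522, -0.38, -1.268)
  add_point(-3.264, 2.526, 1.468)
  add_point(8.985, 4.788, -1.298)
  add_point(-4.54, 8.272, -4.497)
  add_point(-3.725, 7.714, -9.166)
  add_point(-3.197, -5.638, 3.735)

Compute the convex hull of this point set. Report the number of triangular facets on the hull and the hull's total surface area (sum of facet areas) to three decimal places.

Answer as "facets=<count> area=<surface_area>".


Extreme-point indices: [0, 1, 2, 3, 4, 5, 7, 9, 10, 11, 12, 13, 16, 18, 19] — 15 of 20 on the boundary.

Triangle areas on the boundary:
  f1: (p3, p10, p4) → 71.0228
  f2: (p3, p10, p2) → 53.6788
  f3: (p3, p11, p2) → 54.7368
  f4: (p3, p11, p7) → 93.4878
  f5: (p5, p7, p4) → 74.8849
  f6: (p5, p11, p7) → 86.0204
  f7: (p18, p5, p0) → 12.7058
  f8: (p19, p7, p4) → 24.7985
  f9: (p19, p3, p4) → 26.3273
  f10: (p19, p3, p7) → 18.2367
  f11: (p1, p10, p4) → 34.2806
  f12: (p1, p18, p10) → 45.8976
  f13: (p1, p5, p4) → 48.2828
  f14: (p1, p18, p5) → 59.6235
  f15: (p9, p10, p2) → 73.3136
  f16: (p9, p18, p10) → 61.0505
  f17: (p12, p9, p11) → 24.4670
  f18: (p12, p5, p11) → 45.0412
  f19: (p13, p18, p0) → 31.4835
  f20: (p13, p9, p18) → 31.7140
  f21: (p13, p12, p9) → 4.6400
  f22: (p13, p5, p0) → 19.6419
  f23: (p13, p12, p5) → 10.3829
  f24: (p16, p11, p2) → 48.6391
  f25: (p16, p9, p2) → 19.0493
  f26: (p16, p9, p11) → 5.7303
Σ area = 1079.138

Check V−E+F: 15 − 39 + 26 = 2.

facets=26 area=1079.138


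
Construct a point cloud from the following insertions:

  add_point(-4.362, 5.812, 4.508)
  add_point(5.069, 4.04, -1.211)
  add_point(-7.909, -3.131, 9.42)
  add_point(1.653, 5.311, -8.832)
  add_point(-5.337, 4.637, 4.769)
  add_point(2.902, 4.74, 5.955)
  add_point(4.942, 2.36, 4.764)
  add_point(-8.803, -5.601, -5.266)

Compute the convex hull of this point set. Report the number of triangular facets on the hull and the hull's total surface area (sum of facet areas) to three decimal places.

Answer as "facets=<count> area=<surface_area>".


Points on the hull: [0, 1, 2, 3, 4, 5, 6, 7] (8 of 8).

Per-facet area ½‖(b−a)×(c−a)‖:
  f1: (p3, p1, p7) → 65.5337
  f2: (p3, p0, p7) → 100.8314
  f3: (p6, p1, p7) → 53.8348
  f4: (p6, p2, p7) → 107.7235
  f5: (p4, p0, p7) → 9.4652
  f6: (p4, p2, p7) → 66.1930
  f7: (p4, p2, p0) → 3.4446
  f8: (p5, p2, p0) → 40.1658
  f9: (p5, p6, p2) → 22.8603
  f10: (p5, p6, p1) → 10.2707
  f11: (p5, p3, p1) → 21.7325
  f12: (p5, p3, p0) → 53.3530
Σ area = 555.408

Euler characteristic 8−18+12 = 2 ✓

facets=12 area=555.408


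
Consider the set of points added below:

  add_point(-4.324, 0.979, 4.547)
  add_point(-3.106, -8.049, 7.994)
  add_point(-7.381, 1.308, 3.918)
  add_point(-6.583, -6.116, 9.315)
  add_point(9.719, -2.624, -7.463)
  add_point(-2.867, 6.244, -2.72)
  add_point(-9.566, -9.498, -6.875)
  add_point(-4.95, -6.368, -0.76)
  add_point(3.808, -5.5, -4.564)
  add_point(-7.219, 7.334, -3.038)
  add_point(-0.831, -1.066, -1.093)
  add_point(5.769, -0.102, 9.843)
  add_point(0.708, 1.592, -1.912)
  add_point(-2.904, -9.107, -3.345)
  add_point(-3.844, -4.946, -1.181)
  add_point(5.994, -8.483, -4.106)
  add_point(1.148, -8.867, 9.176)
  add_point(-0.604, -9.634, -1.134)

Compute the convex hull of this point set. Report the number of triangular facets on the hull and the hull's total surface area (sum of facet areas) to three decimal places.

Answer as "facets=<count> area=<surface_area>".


Hull vertices (11/18): indices [1, 2, 3, 4, 5, 6, 9, 11, 15, 16, 17].

Triangle areas on the boundary:
  f1: (p9, p4, p6) → 159.8063
  f2: (p5, p9, p4) → 17.9577
  f3: (p5, p11, p4) → 122.1346
  f4: (p5, p11, p9) → 28.1258
  f5: (p17, p16, p6) → 41.4251
  f6: (p15, p11, p4) → 62.7501
  f7: (p15, p16, p11) → 69.7197
  f8: (p15, p17, p16) → 37.3241
  f9: (p15, p4, p6) → 54.6214
  f10: (p15, p17, p6) → 32.8873
  f11: (p3, p16, p11) → 40.3428
  f12: (p1, p16, p6) → 29.2269
  f13: (p1, p3, p6) → 34.1134
  f14: (p1, p3, p16) → 5.8077
  f15: (p2, p11, p9) → 62.3091
  f16: (p2, p3, p11) → 61.2856
  f17: (p2, p9, p6) → 70.8432
  f18: (p2, p3, p6) → 70.3473
Σ area = 1001.028

Euler: V−E+F = 11−27+18 = 2.

facets=18 area=1001.028


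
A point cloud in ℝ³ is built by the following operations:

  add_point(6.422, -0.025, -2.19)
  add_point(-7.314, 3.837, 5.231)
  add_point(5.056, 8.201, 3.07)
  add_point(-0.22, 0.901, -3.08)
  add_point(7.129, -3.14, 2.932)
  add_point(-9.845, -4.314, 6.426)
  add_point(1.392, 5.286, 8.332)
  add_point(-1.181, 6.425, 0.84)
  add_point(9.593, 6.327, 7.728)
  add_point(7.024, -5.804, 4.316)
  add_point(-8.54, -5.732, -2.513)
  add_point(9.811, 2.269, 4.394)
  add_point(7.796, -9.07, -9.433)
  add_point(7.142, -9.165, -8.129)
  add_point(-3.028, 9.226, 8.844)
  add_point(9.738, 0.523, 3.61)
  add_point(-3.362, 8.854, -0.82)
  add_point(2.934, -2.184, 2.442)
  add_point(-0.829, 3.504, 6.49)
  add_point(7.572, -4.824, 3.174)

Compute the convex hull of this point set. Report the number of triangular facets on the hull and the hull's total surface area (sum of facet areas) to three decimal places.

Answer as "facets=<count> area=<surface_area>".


Points on the hull: [1, 2, 5, 6, 8, 9, 10, 11, 12, 13, 14, 15, 16] (13 of 20).

Per-facet area ½‖(b−a)×(c−a)‖:
  f1: (p8, p12, p11) → 11.6535
  f2: (p1, p14, p5) → 22.0515
  f3: (p1, p16, p14) → 32.3698
  f4: (p10, p16, p12) → 140.0190
  f5: (p10, p1, p5) → 39.3852
  f6: (p10, p1, p16) → 54.3363
  f7: (p6, p14, p5) → 43.9478
  f8: (p6, p8, p14) → 18.5297
  f9: (p2, p16, p12) → 99.6653
  f10: (p2, p8, p12) → 72.4246
  f11: (p2, p16, p14) → 40.2485
  f12: (p2, p8, p14) → 33.2810
  f13: (p13, p10, p5) → 67.9733
  f14: (p13, p10, p12) → 8.9513
  f15: (p15, p12, p11) → 7.7491
  f16: (p15, p8, p11) → 1.3782
  f17: (p9, p15, p8) → 18.0946
  f18: (p9, p15, p12) → 48.7718
  f19: (p9, p6, p5) → 94.0112
  f20: (p9, p6, p8) → 50.8998
  f21: (p9, p13, p5) → 108.7357
  f22: (p9, p13, p12) → 4.9903
Σ area = 1019.467

Euler: V−E+F = 13−33+22 = 2.

facets=22 area=1019.467


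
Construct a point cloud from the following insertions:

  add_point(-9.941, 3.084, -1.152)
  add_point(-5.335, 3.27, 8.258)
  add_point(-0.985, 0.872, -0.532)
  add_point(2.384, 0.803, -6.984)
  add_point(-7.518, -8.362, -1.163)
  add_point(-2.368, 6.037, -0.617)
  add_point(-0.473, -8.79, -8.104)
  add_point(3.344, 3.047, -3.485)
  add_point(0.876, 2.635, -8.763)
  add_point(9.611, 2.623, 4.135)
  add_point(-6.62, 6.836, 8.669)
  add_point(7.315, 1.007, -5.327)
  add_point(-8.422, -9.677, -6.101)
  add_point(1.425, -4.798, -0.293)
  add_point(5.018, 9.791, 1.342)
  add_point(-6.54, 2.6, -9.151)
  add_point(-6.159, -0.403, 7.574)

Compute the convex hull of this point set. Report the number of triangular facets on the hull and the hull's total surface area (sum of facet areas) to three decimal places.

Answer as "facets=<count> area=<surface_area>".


13 of the 17 inputs are extreme points: [0, 1, 4, 6, 8, 9, 10, 11, 12, 13, 14, 15, 16].

Area of each hull facet:
  f1: (p15, p12, p0) → 54.2639
  f2: (p6, p15, p12) → 50.2467
  f3: (p10, p14, p9) → 62.7378
  f4: (p10, p16, p0) → 36.1174
  f5: (p10, p15, p0) → 33.3180
  f6: (p10, p14, p15) → 114.2651
  f7: (p4, p6, p12) → 21.3805
  f8: (p4, p12, p0) → 29.6625
  f9: (p4, p16, p0) → 53.9579
  f10: (p11, p14, p9) → 42.3537
  f11: (p11, p6, p9) → 55.7015
  f12: (p1, p16, p9) → 29.4708
  f13: (p1, p10, p9) → 27.2113
  f14: (p1, p10, p16) → 3.9049
  f15: (p13, p6, p9) → 35.5430
  f16: (p13, p4, p6) → 38.9953
  f17: (p13, p16, p9) → 70.0476
  f18: (p13, p4, p16) → 52.2212
  f19: (p8, p6, p15) → 42.4851
  f20: (p8, p11, p6) → 42.6516
  f21: (p8, p14, p15) → 45.2337
  f22: (p8, p11, p14) → 42.0069
Σ area = 983.777

Euler: V−E+F = 13−33+22 = 2.

facets=22 area=983.777


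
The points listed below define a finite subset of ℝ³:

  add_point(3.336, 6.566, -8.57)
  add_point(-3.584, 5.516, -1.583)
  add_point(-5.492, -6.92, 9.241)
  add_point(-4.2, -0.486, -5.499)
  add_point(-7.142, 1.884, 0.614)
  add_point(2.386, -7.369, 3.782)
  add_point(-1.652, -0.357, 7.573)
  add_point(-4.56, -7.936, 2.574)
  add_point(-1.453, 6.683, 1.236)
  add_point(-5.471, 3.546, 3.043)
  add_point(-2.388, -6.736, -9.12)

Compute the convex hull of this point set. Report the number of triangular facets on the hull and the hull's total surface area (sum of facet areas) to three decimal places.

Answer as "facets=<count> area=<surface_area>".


Points on the hull: [0, 1, 2, 3, 4, 5, 6, 7, 8, 9, 10] (11 of 11).

Facet areas (half cross-product norm):
  f1: (p10, p7, p4) → 60.0750
  f2: (p3, p10, p4) → 16.4043
  f3: (p3, p10, p0) → 38.9165
  f4: (p8, p6, p0) → 41.2712
  f5: (p2, p7, p4) → 35.2002
  f6: (p5, p10, p7) → 42.2689
  f7: (p5, p2, p7) → 24.0527
  f8: (p5, p2, p6) → 32.6095
  f9: (p5, p10, p0) → 98.9355
  f10: (p5, p6, p0) → 79.9144
  f11: (p1, p8, p0) → 18.3080
  f12: (p1, p3, p4) → 18.3741
  f13: (p1, p3, p0) → 34.5625
  f14: (p9, p8, p6) → 19.0170
  f15: (p9, p2, p4) → 20.5493
  f16: (p9, p2, p6) → 26.0197
  f17: (p9, p1, p4) → 8.7641
  f18: (p9, p1, p8) → 9.4112
Σ area = 624.654

Euler: V−E+F = 11−27+18 = 2.

facets=18 area=624.654


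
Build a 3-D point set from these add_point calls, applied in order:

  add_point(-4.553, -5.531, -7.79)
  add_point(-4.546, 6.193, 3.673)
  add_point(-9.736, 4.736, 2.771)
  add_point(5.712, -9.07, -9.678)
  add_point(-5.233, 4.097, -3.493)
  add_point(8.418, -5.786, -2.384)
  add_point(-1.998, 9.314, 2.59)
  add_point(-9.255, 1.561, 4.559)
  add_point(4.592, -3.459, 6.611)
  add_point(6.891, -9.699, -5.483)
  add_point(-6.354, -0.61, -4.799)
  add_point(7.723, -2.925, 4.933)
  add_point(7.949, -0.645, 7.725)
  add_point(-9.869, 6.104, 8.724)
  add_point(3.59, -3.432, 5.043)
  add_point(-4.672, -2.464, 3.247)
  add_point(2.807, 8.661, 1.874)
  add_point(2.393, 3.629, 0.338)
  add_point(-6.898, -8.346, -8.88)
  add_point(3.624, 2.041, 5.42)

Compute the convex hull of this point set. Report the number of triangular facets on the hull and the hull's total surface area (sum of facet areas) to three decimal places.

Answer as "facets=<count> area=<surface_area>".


facets=26 area=975.434

Extreme-point indices: [0, 2, 3, 4, 5, 6, 7, 8, 9, 11, 12, 13, 15, 16, 18] — 15 of 20 on the boundary.

Per-facet area ½‖(b−a)×(c−a)‖:
  f1: (p8, p12, p13) → 38.2747
  f2: (p2, p6, p13) → 27.3920
  f3: (p2, p7, p13) → 10.7861
  f4: (p4, p2, p6) → 30.6323
  f5: (p16, p6, p13) → 16.0536
  f6: (p16, p12, p13) → 88.7922
  f7: (p16, p12, p5) → 68.7317
  f8: (p16, p4, p6) → 20.8201
  f9: (p16, p4, p3) → 97.2692
  f10: (p16, p3, p5) → 60.0253
  f11: (p0, p4, p3) → 52.7744
  f12: (p9, p3, p5) → 9.6939
  f13: (p11, p8, p12) → 6.3386
  f14: (p11, p9, p8) → 21.6470
  f15: (p11, p12, p5) → 4.8347
  f16: (p11, p9, p5) → 12.4349
  f17: (p18, p2, p7) → 30.6899
  f18: (p18, p9, p8) → 98.4437
  f19: (p18, p0, p3) → 20.1832
  f20: (p18, p9, p3) → 27.2091
  f21: (p18, p4, p2) → 50.0334
  f22: (p18, p0, p4) → 13.4112
  f23: (p15, p18, p7) → 40.0026
  f24: (p15, p18, p8) → 61.6948
  f25: (p15, p7, p13) → 14.0327
  f26: (p15, p8, p13) → 53.2327
Σ area = 975.434

Euler: V−E+F = 15−39+26 = 2.


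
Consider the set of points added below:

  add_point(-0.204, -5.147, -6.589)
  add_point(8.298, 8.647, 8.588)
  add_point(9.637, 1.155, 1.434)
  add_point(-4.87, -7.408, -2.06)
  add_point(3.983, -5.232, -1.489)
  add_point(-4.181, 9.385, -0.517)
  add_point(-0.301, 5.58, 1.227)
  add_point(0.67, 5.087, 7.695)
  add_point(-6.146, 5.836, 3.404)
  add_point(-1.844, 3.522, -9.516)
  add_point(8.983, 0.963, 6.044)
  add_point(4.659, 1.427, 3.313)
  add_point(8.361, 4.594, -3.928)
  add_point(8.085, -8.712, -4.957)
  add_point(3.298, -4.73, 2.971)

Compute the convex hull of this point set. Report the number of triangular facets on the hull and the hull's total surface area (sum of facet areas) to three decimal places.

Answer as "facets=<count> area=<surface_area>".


facets=20 area=886.470

Extreme-point indices: [0, 1, 2, 3, 5, 7, 8, 9, 10, 12, 13, 14] — 12 of 15 on the boundary.

Per-facet area ½‖(b−a)×(c−a)‖:
  f1: (p5, p9, p8) → 29.5047
  f2: (p0, p9, p13) → 34.7748
  f3: (p1, p5, p8) → 43.0773
  f4: (p10, p13, p2) → 24.2309
  f5: (p10, p14, p13) → 42.2642
  f6: (p10, p1, p2) → 18.1554
  f7: (p3, p14, p13) → 49.8748
  f8: (p3, p0, p13) → 29.3498
  f9: (p3, p9, p8) → 83.7856
  f10: (p3, p0, p9) → 29.4113
  f11: (p7, p1, p8) → 21.5806
  f12: (p7, p3, p8) → 58.1240
  f13: (p7, p3, p14) → 53.9480
  f14: (p7, p10, p14) → 39.4951
  f15: (p7, p10, p1) → 32.1437
  f16: (p12, p5, p9) → 62.0947
  f17: (p12, p1, p5) → 85.5222
  f18: (p12, p1, p2) → 33.4898
  f19: (p12, p13, p2) → 38.5009
  f20: (p12, p9, p13) → 77.1427
Σ area = 886.470

Euler characteristic 12−30+20 = 2 ✓


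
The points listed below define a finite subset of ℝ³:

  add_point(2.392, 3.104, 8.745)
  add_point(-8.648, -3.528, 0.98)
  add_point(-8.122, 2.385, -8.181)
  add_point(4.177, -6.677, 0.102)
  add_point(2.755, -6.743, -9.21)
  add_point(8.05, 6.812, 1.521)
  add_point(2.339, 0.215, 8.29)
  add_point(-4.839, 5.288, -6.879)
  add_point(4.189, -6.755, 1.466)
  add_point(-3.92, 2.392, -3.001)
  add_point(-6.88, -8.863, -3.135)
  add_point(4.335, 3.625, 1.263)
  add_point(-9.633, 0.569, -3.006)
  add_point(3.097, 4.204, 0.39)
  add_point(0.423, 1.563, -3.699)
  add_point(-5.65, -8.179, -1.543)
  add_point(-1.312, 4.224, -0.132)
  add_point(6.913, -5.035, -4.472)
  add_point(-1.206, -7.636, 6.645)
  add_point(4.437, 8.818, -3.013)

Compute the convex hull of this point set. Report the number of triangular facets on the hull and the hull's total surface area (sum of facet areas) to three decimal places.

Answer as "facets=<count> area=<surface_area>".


Hull vertices (14/20): indices [0, 1, 2, 3, 4, 5, 6, 7, 8, 10, 12, 17, 18, 19].

Facet areas (half cross-product norm):
  f1: (p7, p0, p12) → 64.8821
  f2: (p1, p0, p12) → 42.9946
  f3: (p1, p18, p0) → 58.7752
  f4: (p1, p10, p12) → 19.8787
  f5: (p1, p10, p18) → 35.0888
  f6: (p8, p10, p4) → 56.9383
  f7: (p8, p10, p18) → 41.7587
  f8: (p19, p7, p4) → 76.1922
  f9: (p19, p0, p5) → 28.7065
  f10: (p19, p7, p0) → 70.3978
  f11: (p2, p7, p4) → 32.3047
  f12: (p2, p10, p4) → 68.5541
  f13: (p2, p7, p12) → 12.8857
  f14: (p2, p10, p12) → 27.2647
  f15: (p17, p8, p5) → 44.6006
  f16: (p17, p19, p5) → 40.7001
  f17: (p17, p19, p4) → 45.0744
  f18: (p6, p18, p0) → 5.0065
  f19: (p6, p8, p18) → 31.8361
  f20: (p6, p0, p5) → 13.9497
  f21: (p6, p8, p5) → 54.5552
  f22: (p3, p8, p4) → 1.0025
  f23: (p3, p17, p4) → 17.8227
  f24: (p3, p17, p8) → 2.1178
Σ area = 893.288

Check V−E+F: 14 − 36 + 24 = 2.

facets=24 area=893.288


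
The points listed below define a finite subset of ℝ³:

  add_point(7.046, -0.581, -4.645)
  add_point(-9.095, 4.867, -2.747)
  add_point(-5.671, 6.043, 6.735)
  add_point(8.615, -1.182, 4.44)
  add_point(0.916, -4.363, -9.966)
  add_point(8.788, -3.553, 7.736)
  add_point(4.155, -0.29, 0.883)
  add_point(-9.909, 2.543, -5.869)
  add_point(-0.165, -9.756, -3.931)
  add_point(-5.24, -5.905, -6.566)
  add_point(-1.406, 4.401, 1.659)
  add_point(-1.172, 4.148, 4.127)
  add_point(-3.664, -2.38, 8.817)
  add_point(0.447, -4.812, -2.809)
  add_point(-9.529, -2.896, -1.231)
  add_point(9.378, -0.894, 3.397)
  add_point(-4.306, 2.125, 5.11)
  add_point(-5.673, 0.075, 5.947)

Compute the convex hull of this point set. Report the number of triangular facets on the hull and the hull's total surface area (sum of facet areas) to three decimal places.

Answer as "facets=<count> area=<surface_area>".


Points on the hull: [0, 1, 2, 4, 5, 7, 8, 9, 10, 11, 12, 14, 15, 17] (14 of 18).

Per-facet area ½‖(b−a)×(c−a)‖:
  f1: (p14, p12, p8) → 68.3292
  f2: (p5, p12, p8) → 89.1047
  f3: (p5, p2, p15) → 43.2292
  f4: (p5, p2, p12) → 53.4669
  f5: (p0, p4, p8) → 36.4724
  f6: (p0, p5, p15) → 12.8716
  f7: (p0, p5, p8) → 74.1967
  f8: (p0, p10, p15) → 46.5896
  f9: (p0, p4, p7) → 59.6403
  f10: (p9, p4, p8) → 23.4333
  f11: (p9, p14, p8) → 23.9012
  f12: (p9, p4, p7) → 33.6430
  f13: (p9, p14, p7) → 26.5485
  f14: (p17, p2, p12) → 11.2888
  f15: (p17, p14, p12) → 15.2746
  f16: (p17, p14, p2) → 23.3371
  f17: (p11, p2, p15) → 13.5350
  f18: (p11, p10, p15) → 14.5651
  f19: (p11, p10, p2) → 6.4455
  f20: (p1, p0, p7) → 33.9694
  f21: (p1, p0, p10) → 47.8199
  f22: (p1, p10, p2) → 29.7850
  f23: (p1, p14, p7) → 14.1905
  f24: (p1, p14, p2) → 40.1564
Σ area = 841.794

Euler: V−E+F = 14−36+24 = 2.

facets=24 area=841.794


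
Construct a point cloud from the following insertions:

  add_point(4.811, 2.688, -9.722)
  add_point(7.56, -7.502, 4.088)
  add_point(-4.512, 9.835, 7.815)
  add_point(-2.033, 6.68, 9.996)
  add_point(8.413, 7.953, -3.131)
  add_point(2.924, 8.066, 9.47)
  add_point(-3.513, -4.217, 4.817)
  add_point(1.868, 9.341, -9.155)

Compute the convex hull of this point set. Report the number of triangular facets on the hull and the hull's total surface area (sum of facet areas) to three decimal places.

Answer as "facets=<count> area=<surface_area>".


facets=12 area=783.040

Hull vertices (8/8): indices [0, 1, 2, 3, 4, 5, 6, 7].

Triangle areas on the boundary:
  f1: (p0, p1, p4) → 76.1306
  f2: (p6, p0, p1) → 96.9062
  f3: (p5, p4, p2) → 52.7939
  f4: (p5, p1, p4) → 107.5780
  f5: (p7, p4, p2) → 75.9708
  f6: (p7, p0, p4) → 30.3587
  f7: (p7, p6, p2) → 126.6038
  f8: (p7, p6, p0) → 65.7816
  f9: (p3, p6, p2) → 26.0033
  f10: (p3, p5, p2) → 11.3192
  f11: (p3, p6, p1) → 69.3761
  f12: (p3, p5, p1) → 44.2175
Σ area = 783.040

Euler characteristic 8−18+12 = 2 ✓


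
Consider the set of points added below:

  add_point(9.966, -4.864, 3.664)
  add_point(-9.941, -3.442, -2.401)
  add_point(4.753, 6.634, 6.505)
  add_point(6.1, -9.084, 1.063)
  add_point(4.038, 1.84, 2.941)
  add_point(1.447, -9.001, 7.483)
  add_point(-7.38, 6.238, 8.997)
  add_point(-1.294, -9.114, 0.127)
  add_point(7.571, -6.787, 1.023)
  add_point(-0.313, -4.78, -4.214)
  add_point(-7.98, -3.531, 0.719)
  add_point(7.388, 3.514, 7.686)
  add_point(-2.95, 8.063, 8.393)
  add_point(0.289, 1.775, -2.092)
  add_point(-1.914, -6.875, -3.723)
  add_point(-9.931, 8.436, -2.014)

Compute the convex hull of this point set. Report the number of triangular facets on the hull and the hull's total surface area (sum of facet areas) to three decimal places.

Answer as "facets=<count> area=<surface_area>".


facets=26 area=900.575

Hull vertices (15/16): indices [0, 1, 2, 3, 5, 6, 7, 8, 9, 10, 11, 12, 13, 14, 15].

Area of each hull facet:
  f1: (p6, p15, p1) → 67.5447
  f2: (p9, p15, p1) → 58.1750
  f3: (p10, p6, p1) → 19.6833
  f4: (p10, p5, p1) → 12.5459
  f5: (p10, p5, p6) → 82.1123
  f6: (p3, p5, p0) → 24.9192
  f7: (p12, p6, p15) → 27.8003
  f8: (p12, p2, p15) → 47.4510
  f9: (p13, p9, p15) → 37.7467
  f10: (p13, p2, p15) → 65.8032
  f11: (p13, p2, p0) → 64.0602
  f12: (p11, p5, p0) → 49.2232
  f13: (p11, p2, p0) → 14.8890
  f14: (p11, p12, p2) → 12.9058
  f15: (p11, p5, p6) → 100.9587
  f16: (p11, p12, p6) → 19.6753
  f17: (p8, p3, p0) → 3.8964
  f18: (p8, p3, p9) → 12.7543
  f19: (p8, p13, p0) → 23.1708
  f20: (p8, p13, p9) → 33.4307
  f21: (p7, p5, p1) → 36.2291
  f22: (p7, p3, p5) → 25.9151
  f23: (p14, p3, p9) → 12.5260
  f24: (p14, p7, p3) → 16.2576
  f25: (p14, p9, p1) → 11.4131
  f26: (p14, p7, p1) → 19.4879
Σ area = 900.575

Check V−E+F: 15 − 39 + 26 = 2.


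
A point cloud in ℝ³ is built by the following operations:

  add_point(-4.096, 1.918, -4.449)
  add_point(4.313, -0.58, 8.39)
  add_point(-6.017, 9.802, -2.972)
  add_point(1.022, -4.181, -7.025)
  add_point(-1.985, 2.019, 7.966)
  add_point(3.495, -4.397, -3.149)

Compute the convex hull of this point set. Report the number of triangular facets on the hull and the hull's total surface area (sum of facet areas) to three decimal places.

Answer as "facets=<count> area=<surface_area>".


facets=8 area=367.926

6 of the 6 inputs are extreme points: [0, 1, 2, 3, 4, 5].

Facet areas (half cross-product norm):
  f1: (p5, p1, p2) → 101.2407
  f2: (p5, p3, p2) → 37.1409
  f3: (p4, p1, p2) → 40.7108
  f4: (p4, p5, p1) → 41.5774
  f5: (p4, p5, p3) → 28.8687
  f6: (p0, p3, p2) → 15.4470
  f7: (p0, p4, p2) → 51.3858
  f8: (p0, p4, p3) → 51.5542
Σ area = 367.926

Euler characteristic 6−12+8 = 2 ✓


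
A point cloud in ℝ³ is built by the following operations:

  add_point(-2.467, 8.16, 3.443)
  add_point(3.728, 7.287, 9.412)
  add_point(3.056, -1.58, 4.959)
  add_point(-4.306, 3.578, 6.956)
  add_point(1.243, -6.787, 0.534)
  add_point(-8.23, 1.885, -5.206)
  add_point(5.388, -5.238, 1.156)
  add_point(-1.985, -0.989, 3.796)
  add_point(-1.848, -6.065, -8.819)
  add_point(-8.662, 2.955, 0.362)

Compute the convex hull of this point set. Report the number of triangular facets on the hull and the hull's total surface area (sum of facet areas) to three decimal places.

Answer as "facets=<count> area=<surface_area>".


facets=14 area=554.774

Hull vertices (9/10): indices [0, 1, 2, 3, 4, 5, 6, 8, 9].

Facet areas (half cross-product norm):
  f1: (p8, p1, p6) → 84.0178
  f2: (p0, p8, p1) → 76.0892
  f3: (p3, p0, p9) → 23.2175
  f4: (p3, p0, p1) → 25.3033
  f5: (p5, p8, p9) → 26.4476
  f6: (p5, p0, p9) → 22.4829
  f7: (p5, p0, p8) → 61.7971
  f8: (p2, p1, p6) → 15.8635
  f9: (p2, p3, p1) → 38.4645
  f10: (p4, p2, p3) → 30.5718
  f11: (p4, p3, p9) → 51.6517
  f12: (p4, p2, p6) → 12.8635
  f13: (p4, p8, p9) → 65.7478
  f14: (p4, p8, p6) → 20.2561
Σ area = 554.774

Check V−E+F: 9 − 21 + 14 = 2.


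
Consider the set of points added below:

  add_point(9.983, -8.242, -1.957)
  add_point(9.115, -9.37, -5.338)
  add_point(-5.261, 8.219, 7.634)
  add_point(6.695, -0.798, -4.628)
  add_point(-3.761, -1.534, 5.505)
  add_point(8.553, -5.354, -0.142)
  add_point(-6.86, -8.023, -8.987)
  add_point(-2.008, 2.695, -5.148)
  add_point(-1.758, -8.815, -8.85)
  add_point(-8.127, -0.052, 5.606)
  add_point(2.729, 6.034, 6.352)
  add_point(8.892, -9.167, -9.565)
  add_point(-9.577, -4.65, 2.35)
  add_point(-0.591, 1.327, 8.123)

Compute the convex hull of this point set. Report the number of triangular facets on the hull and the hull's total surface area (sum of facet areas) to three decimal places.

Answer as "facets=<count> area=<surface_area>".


Extreme-point indices: [0, 1, 2, 3, 4, 5, 6, 7, 8, 9, 10, 11, 12, 13] — 14 of 14 on the boundary.

Facet areas (half cross-product norm):
  f1: (p3, p11, p0) → 32.0407
  f2: (p3, p7, p11) → 40.7984
  f3: (p4, p0, p12) → 59.6441
  f4: (p4, p13, p12) → 4.2947
  f5: (p4, p13, p0) → 42.5485
  f6: (p9, p2, p12) → 9.3836
  f7: (p9, p13, p12) → 19.7012
  f8: (p9, p13, p2) → 30.8135
  f9: (p1, p11, p0) → 3.0996
  f10: (p1, p8, p11) → 22.6272
  f11: (p1, p0, p12) → 37.3133
  f12: (p1, p8, p12) → 78.0753
  f13: (p6, p8, p12) → 30.4330
  f14: (p6, p2, p12) → 75.5984
  f15: (p6, p7, p2) → 75.4349
  f16: (p6, p7, p11) → 92.7574
  f17: (p6, p8, p11) → 4.1992
  f18: (p10, p13, p2) → 23.4983
  f19: (p10, p7, p2) → 53.3888
  f20: (p10, p3, p7) → 57.8055
  f21: (p5, p3, p0) → 11.7004
  f22: (p5, p10, p3) → 44.7094
  f23: (p5, p13, p0) → 10.5450
  f24: (p5, p10, p13) → 41.6966
Σ area = 902.107

Check V−E+F: 14 − 36 + 24 = 2.

facets=24 area=902.107


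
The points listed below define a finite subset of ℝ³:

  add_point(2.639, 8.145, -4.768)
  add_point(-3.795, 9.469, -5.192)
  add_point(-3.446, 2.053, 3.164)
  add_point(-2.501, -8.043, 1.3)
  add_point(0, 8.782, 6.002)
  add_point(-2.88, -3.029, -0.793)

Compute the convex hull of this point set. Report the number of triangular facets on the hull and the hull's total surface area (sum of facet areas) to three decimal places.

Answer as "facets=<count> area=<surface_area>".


Hull vertices (6/6): indices [0, 1, 2, 3, 4, 5].

Per-facet area ½‖(b−a)×(c−a)‖:
  f1: (p4, p0, p1) → 35.9495
  f2: (p4, p3, p0) → 94.1040
  f3: (p2, p4, p1) → 43.3676
  f4: (p2, p4, p3) → 22.5595
  f5: (p5, p0, p1) → 41.9889
  f6: (p5, p3, p0) → 17.3243
  f7: (p5, p2, p1) → 36.0553
  f8: (p5, p2, p3) → 15.3043
Σ area = 306.654

Euler characteristic 6−12+8 = 2 ✓

facets=8 area=306.654


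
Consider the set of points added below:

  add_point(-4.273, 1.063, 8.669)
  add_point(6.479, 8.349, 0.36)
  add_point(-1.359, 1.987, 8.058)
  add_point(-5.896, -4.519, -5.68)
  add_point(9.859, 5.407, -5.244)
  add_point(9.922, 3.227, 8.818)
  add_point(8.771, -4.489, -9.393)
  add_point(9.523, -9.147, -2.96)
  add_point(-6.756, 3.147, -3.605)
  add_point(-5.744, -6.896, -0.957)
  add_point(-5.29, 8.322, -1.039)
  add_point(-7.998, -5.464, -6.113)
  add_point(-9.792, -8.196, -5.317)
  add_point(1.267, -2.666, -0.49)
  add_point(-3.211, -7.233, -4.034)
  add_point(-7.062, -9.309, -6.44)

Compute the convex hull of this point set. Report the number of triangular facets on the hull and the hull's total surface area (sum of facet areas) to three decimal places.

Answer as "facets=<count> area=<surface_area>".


facets=20 area=1100.306

12 of the 16 inputs are extreme points: [0, 1, 4, 5, 6, 7, 8, 9, 10, 11, 12, 15].

Area of each hull facet:
  f1: (p7, p0, p5) → 121.4920
  f2: (p4, p1, p5) → 36.1107
  f3: (p4, p7, p5) → 99.8727
  f4: (p4, p7, p6) → 42.0071
  f5: (p8, p4, p6) → 89.2866
  f6: (p10, p1, p5) → 56.2863
  f7: (p10, p0, p5) → 87.3390
  f8: (p10, p4, p1) → 39.4235
  f9: (p10, p8, p4) → 47.6091
  f10: (p10, p0, p12) → 100.7906
  f11: (p10, p8, p12) → 10.4720
  f12: (p15, p7, p6) → 65.4140
  f13: (p9, p0, p12) → 24.8515
  f14: (p9, p7, p0) → 97.5770
  f15: (p9, p15, p12) → 9.3132
  f16: (p9, p15, p7) → 47.6892
  f17: (p11, p8, p6) → 76.7664
  f18: (p11, p15, p6) → 33.3496
  f19: (p11, p8, p12) → 9.5302
  f20: (p11, p15, p12) → 5.1249
Σ area = 1100.306

Check V−E+F: 12 − 30 + 20 = 2.


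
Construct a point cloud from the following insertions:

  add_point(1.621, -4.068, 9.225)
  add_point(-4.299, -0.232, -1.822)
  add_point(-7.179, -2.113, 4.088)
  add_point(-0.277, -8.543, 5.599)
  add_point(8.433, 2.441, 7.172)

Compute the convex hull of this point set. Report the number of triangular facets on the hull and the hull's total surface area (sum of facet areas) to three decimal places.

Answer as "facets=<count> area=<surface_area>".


Extreme-point indices: [0, 1, 2, 3, 4] — 5 of 5 on the boundary.

Triangle areas on the boundary:
  f1: (p1, p4, p2) → 53.7714
  f2: (p1, p3, p2) → 32.6586
  f3: (p1, p3, p4) → 80.5206
  f4: (p0, p4, p2) → 46.5428
  f5: (p0, p3, p2) → 28.5150
  f6: (p0, p3, p4) → 23.5668
Σ area = 265.575

Euler: V−E+F = 5−9+6 = 2.

facets=6 area=265.575


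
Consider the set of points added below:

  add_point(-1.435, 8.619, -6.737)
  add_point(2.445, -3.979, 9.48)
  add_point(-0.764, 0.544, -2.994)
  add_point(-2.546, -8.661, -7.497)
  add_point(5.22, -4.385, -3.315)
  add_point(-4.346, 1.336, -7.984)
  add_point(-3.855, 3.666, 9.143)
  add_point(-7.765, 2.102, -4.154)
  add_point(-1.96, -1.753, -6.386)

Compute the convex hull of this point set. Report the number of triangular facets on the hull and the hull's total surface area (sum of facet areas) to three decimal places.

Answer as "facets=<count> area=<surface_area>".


Extreme-point indices: [0, 1, 3, 4, 5, 6, 7] — 7 of 9 on the boundary.

Area of each hull facet:
  f1: (p1, p0, p4) → 97.7511
  f2: (p6, p0, p7) → 65.8699
  f3: (p6, p1, p0) → 82.1269
  f4: (p3, p0, p4) → 73.3500
  f5: (p3, p1, p4) → 61.9487
  f6: (p3, p6, p7) → 84.1702
  f7: (p3, p6, p1) → 90.7147
  f8: (p5, p0, p7) → 20.6113
  f9: (p5, p3, p7) → 25.7093
  f10: (p5, p3, p0) → 22.5768
Σ area = 624.829

Euler characteristic 7−15+10 = 2 ✓

facets=10 area=624.829


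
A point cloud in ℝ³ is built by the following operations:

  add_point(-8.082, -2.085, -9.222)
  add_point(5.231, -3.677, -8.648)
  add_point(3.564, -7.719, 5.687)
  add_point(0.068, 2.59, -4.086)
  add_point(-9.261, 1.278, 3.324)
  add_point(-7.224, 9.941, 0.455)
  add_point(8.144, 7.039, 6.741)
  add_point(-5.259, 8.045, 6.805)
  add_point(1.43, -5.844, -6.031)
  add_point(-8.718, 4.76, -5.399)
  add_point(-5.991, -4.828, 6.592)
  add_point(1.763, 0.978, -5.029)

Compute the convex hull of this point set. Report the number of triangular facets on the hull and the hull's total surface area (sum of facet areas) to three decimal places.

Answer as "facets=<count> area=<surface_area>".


facets=18 area=956.506

Hull vertices (11/12): indices [0, 1, 2, 4, 5, 6, 7, 8, 9, 10, 11].

Facet areas (half cross-product norm):
  f1: (p1, p2, p6) → 113.0907
  f2: (p10, p2, p6) → 77.6249
  f3: (p10, p0, p4) → 49.2483
  f4: (p8, p1, p2) → 27.7050
  f5: (p8, p1, p0) → 25.4814
  f6: (p8, p10, p2) → 59.9498
  f7: (p8, p10, p0) → 76.7565
  f8: (p7, p10, p4) → 31.8278
  f9: (p7, p10, p6) → 86.6493
  f10: (p7, p5, p4) → 28.4532
  f11: (p7, p5, p6) → 44.3186
  f12: (p9, p0, p4) → 36.6717
  f13: (p9, p5, p4) → 33.7968
  f14: (p9, p1, p0) → 52.0785
  f15: (p9, p5, p1) → 62.7453
  f16: (p11, p1, p6) → 43.9798
  f17: (p11, p5, p6) → 96.8322
  f18: (p11, p5, p1) → 9.2967
Σ area = 956.506

Check V−E+F: 11 − 27 + 18 = 2.


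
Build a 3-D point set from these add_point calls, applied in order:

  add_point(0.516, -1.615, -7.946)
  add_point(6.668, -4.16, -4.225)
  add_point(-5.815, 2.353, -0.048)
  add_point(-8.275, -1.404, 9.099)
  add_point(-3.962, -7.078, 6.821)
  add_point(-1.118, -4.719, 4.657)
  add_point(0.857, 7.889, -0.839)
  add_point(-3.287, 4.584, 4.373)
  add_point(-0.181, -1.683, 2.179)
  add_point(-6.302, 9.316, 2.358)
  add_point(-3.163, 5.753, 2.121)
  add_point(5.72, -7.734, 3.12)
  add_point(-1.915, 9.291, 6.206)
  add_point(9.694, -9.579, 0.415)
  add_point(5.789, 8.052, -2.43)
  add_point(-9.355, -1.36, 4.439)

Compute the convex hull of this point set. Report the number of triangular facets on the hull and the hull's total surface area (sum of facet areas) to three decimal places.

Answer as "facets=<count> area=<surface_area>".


11 of the 16 inputs are extreme points: [0, 1, 2, 3, 4, 9, 11, 12, 13, 14, 15].

Area of each hull facet:
  f1: (p14, p0, p9) → 79.4717
  f2: (p12, p14, p13) → 105.5035
  f3: (p12, p14, p9) → 33.9587
  f4: (p2, p9, p15) → 24.2602
  f5: (p2, p0, p15) → 30.1318
  f6: (p2, p0, p9) → 31.5107
  f7: (p1, p0, p13) → 16.0143
  f8: (p1, p14, p13) → 37.1967
  f9: (p1, p14, p0) → 44.7742
  f10: (p4, p0, p15) → 63.8140
  f11: (p4, p0, p13) → 103.0231
  f12: (p3, p9, p15) → 26.8023
  f13: (p3, p12, p9) → 36.3500
  f14: (p3, p4, p15) → 17.6677
  f15: (p11, p4, p13) → 9.8759
  f16: (p11, p3, p4) → 27.9850
  f17: (p11, p12, p13) → 33.7974
  f18: (p11, p3, p12) → 103.4986
Σ area = 825.636

Euler: V−E+F = 11−27+18 = 2.

facets=18 area=825.636


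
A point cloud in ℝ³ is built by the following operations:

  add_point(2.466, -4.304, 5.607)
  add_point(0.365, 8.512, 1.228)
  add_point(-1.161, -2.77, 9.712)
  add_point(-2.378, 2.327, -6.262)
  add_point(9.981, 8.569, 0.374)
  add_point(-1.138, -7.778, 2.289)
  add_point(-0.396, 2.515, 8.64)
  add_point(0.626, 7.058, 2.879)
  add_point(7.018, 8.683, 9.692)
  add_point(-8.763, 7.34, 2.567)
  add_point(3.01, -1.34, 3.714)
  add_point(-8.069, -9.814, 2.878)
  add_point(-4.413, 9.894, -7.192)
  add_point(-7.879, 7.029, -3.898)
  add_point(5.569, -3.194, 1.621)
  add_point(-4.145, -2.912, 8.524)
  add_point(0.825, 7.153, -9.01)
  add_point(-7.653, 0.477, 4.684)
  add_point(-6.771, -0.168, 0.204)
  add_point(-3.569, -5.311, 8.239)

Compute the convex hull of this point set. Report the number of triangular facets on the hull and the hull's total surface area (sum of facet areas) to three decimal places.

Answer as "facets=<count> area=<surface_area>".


facets=28 area=996.305

16 of the 20 inputs are extreme points: [0, 2, 3, 4, 5, 6, 8, 9, 11, 12, 13, 14, 15, 16, 17, 19].

Area of each hull facet:
  f1: (p12, p16, p4) → 38.4787
  f2: (p12, p8, p9) → 95.3845
  f3: (p12, p8, p4) → 78.5571
  f4: (p14, p8, p4) → 60.6116
  f5: (p14, p16, p4) → 80.0945
  f6: (p13, p11, p9) → 56.0503
  f7: (p13, p12, p9) → 13.9212
  f8: (p3, p12, p16) → 19.3604
  f9: (p3, p13, p11) → 61.7349
  f10: (p3, p13, p12) → 20.1357
  f11: (p17, p11, p9) → 18.5300
  f12: (p17, p15, p9) → 14.0579
  f13: (p17, p15, p11) → 29.6324
  f14: (p6, p8, p9) → 51.8569
  f15: (p6, p15, p9) → 37.5179
  f16: (p0, p14, p8) → 36.6125
  f17: (p5, p14, p16) → 62.4542
  f18: (p5, p3, p16) → 25.5019
  f19: (p5, p3, p11) → 47.4243
  f20: (p5, p0, p14) → 15.5036
  f21: (p19, p15, p11) → 9.1161
  f22: (p19, p5, p11) → 23.7426
  f23: (p19, p5, p0) → 18.2157
  f24: (p2, p0, p8) → 39.5633
  f25: (p2, p19, p0) → 10.7856
  f26: (p2, p19, p15) → 3.9583
  f27: (p2, p6, p8) → 18.7920
  f28: (p2, p6, p15) → 8.7109
Σ area = 996.305

Euler: V−E+F = 16−42+28 = 2.


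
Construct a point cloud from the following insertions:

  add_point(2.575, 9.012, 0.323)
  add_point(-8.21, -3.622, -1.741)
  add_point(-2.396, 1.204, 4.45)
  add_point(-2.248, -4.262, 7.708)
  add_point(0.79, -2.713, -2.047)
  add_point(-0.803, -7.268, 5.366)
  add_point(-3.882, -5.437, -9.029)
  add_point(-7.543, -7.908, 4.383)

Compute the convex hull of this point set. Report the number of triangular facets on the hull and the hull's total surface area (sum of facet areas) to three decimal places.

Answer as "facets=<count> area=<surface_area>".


facets=12 area=443.283

Hull vertices (8/8): indices [0, 1, 2, 3, 4, 5, 6, 7].

Per-facet area ½‖(b−a)×(c−a)‖:
  f1: (p6, p0, p1) → 72.4193
  f2: (p4, p6, p0) → 45.2217
  f3: (p2, p0, p1) → 45.0468
  f4: (p2, p3, p0) → 16.5316
  f5: (p5, p4, p6) → 35.6518
  f6: (p5, p3, p0) → 31.5205
  f7: (p5, p4, p0) → 49.8706
  f8: (p7, p2, p1) → 35.1014
  f9: (p7, p2, p3) → 22.6564
  f10: (p7, p5, p3) → 13.6653
  f11: (p7, p6, p1) → 27.7403
  f12: (p7, p5, p6) → 47.8573
Σ area = 443.283

Euler: V−E+F = 8−18+12 = 2.
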